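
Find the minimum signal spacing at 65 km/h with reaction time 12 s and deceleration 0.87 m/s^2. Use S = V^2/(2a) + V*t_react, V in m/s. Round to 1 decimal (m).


V = 65 / 3.6 = 18.0556 m/s
Braking distance = 18.0556^2 / (2*0.87) = 187.3581 m
Sighting distance = 18.0556 * 12 = 216.6667 m
S = 187.3581 + 216.6667 = 404.0 m

404.0


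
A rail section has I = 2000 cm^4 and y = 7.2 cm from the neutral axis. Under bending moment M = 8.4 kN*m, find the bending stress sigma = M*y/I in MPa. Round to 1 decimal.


Convert units:
M = 8.4 kN*m = 8400000 N*mm
y = 7.2 cm = 72 mm
I = 2000 cm^4 = 20000000 mm^4
sigma = 8400000 * 72 / 20000000
sigma = 30.2 MPa

30.2


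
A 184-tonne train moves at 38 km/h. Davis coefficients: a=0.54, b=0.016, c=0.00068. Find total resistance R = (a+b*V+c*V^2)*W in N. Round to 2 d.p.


b*V = 0.016 * 38 = 0.608
c*V^2 = 0.00068 * 1444 = 0.98192
R_per_t = 0.54 + 0.608 + 0.98192 = 2.12992 N/t
R_total = 2.12992 * 184 = 391.91 N

391.91


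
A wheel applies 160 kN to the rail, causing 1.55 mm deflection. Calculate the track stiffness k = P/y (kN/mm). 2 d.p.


Track stiffness k = P / y
k = 160 / 1.55
k = 103.23 kN/mm

103.23


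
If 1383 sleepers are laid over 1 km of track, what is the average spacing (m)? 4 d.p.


Spacing = 1000 m / number of sleepers
Spacing = 1000 / 1383
Spacing = 0.7231 m

0.7231


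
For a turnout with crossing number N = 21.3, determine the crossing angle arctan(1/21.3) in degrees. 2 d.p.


1/N = 1/21.3 = 0.046948
angle = arctan(0.046948) = 0.046914 rad
angle = 0.046914 * 180/pi = 2.69 degrees

2.69


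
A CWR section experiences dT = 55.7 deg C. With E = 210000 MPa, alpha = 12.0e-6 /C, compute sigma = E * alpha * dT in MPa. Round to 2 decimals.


sigma = E * alpha * dT
sigma = 210000 * 12.0e-6 * 55.7
sigma = 2.52 * 55.7
sigma = 140.36 MPa

140.36


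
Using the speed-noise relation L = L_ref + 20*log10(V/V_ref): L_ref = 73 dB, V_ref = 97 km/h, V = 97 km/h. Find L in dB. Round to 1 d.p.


V/V_ref = 97 / 97 = 1.0
log10(1.0) = 0.0
20 * 0.0 = 0.0
L = 73 + 0.0 = 73.0 dB

73.0


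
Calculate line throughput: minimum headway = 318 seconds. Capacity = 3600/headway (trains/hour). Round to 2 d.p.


Capacity = 3600 / headway
Capacity = 3600 / 318
Capacity = 11.32 trains/hour

11.32


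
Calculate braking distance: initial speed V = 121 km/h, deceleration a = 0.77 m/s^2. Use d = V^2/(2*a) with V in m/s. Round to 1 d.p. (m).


Convert speed: V = 121 / 3.6 = 33.6111 m/s
V^2 = 1129.7068
d = 1129.7068 / (2 * 0.77)
d = 1129.7068 / 1.54
d = 733.6 m

733.6


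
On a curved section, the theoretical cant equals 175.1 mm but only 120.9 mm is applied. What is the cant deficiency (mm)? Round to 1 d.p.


Cant deficiency = equilibrium cant - actual cant
CD = 175.1 - 120.9
CD = 54.2 mm

54.2


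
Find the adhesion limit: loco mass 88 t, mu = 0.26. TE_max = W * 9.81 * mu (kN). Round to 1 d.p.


TE_max = W * g * mu
TE_max = 88 * 9.81 * 0.26
TE_max = 863.28 * 0.26
TE_max = 224.5 kN

224.5


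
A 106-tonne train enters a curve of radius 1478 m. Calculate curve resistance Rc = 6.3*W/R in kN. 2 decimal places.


Rc = 6.3 * W / R
Rc = 6.3 * 106 / 1478
Rc = 667.8 / 1478
Rc = 0.45 kN

0.45


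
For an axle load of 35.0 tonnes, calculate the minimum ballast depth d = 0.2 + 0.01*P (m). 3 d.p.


d = 0.2 + 0.01 * 35.0
d = 0.2 + 0.35
d = 0.550 m

0.550


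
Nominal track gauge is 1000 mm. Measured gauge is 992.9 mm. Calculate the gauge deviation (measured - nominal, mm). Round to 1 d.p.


Deviation = measured - nominal
Deviation = 992.9 - 1000
Deviation = -7.1 mm

-7.1


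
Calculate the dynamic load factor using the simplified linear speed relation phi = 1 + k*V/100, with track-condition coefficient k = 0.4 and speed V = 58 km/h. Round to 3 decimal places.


phi = 1 + k * V / 100
phi = 1 + 0.4 * 58 / 100
phi = 1 + 0.232
phi = 1.232

1.232


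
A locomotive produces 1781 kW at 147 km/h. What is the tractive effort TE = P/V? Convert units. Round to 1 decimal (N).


Convert: P = 1781 kW = 1781000 W
V = 147 / 3.6 = 40.8333 m/s
TE = 1781000 / 40.8333
TE = 43616.3 N

43616.3


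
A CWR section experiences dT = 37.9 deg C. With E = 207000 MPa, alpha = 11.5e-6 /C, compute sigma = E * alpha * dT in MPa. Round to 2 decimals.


sigma = E * alpha * dT
sigma = 207000 * 11.5e-6 * 37.9
sigma = 2.3805 * 37.9
sigma = 90.22 MPa

90.22


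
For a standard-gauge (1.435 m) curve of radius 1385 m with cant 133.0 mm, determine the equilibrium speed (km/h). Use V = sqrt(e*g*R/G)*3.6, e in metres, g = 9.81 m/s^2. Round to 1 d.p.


Convert cant: e = 133.0 mm = 0.1330 m
V_ms = sqrt(0.1330 * 9.81 * 1385 / 1.435)
V_ms = sqrt(1259.269024) = 35.4862 m/s
V = 35.4862 * 3.6 = 127.8 km/h

127.8


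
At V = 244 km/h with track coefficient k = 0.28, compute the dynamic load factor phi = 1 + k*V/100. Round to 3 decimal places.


phi = 1 + k * V / 100
phi = 1 + 0.28 * 244 / 100
phi = 1 + 0.6832
phi = 1.683

1.683


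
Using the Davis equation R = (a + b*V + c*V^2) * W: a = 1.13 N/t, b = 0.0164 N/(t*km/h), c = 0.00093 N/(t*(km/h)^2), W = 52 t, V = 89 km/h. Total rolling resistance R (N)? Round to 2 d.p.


b*V = 0.0164 * 89 = 1.4596
c*V^2 = 0.00093 * 7921 = 7.36653
R_per_t = 1.13 + 1.4596 + 7.36653 = 9.95613 N/t
R_total = 9.95613 * 52 = 517.72 N

517.72


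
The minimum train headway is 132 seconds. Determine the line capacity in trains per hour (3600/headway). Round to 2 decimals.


Capacity = 3600 / headway
Capacity = 3600 / 132
Capacity = 27.27 trains/hour

27.27


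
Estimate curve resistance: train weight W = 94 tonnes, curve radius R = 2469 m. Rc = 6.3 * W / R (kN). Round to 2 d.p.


Rc = 6.3 * W / R
Rc = 6.3 * 94 / 2469
Rc = 592.2 / 2469
Rc = 0.24 kN

0.24


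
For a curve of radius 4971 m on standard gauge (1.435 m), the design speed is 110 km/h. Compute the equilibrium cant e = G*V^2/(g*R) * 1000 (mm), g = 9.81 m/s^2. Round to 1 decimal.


Convert speed: V = 110 / 3.6 = 30.5556 m/s
Apply formula: e = 1.435 * 30.5556^2 / (9.81 * 4971)
e = 1.435 * 933.642 / 48765.51
e = 0.027474 m = 27.5 mm

27.5


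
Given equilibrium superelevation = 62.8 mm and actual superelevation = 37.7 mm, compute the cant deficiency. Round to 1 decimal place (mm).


Cant deficiency = equilibrium cant - actual cant
CD = 62.8 - 37.7
CD = 25.1 mm

25.1


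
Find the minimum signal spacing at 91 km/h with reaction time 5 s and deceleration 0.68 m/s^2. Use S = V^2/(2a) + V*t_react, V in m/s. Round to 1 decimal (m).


V = 91 / 3.6 = 25.2778 m/s
Braking distance = 25.2778^2 / (2*0.68) = 469.828 m
Sighting distance = 25.2778 * 5 = 126.3889 m
S = 469.828 + 126.3889 = 596.2 m

596.2


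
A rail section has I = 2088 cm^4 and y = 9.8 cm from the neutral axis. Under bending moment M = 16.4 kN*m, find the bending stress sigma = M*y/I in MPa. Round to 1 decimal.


Convert units:
M = 16.4 kN*m = 16400000 N*mm
y = 9.8 cm = 98 mm
I = 2088 cm^4 = 20880000 mm^4
sigma = 16400000 * 98 / 20880000
sigma = 77.0 MPa

77.0


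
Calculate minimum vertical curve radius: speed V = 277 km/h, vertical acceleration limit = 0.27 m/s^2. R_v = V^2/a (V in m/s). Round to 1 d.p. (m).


Convert speed: V = 277 / 3.6 = 76.9444 m/s
V^2 = 5920.4475 m^2/s^2
R_v = 5920.4475 / 0.27
R_v = 21927.6 m

21927.6


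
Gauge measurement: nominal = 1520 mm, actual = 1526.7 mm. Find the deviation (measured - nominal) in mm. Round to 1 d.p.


Deviation = measured - nominal
Deviation = 1526.7 - 1520
Deviation = 6.7 mm

6.7


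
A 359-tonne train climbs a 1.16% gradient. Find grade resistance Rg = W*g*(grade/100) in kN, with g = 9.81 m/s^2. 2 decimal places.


Rg = W * 9.81 * grade / 100
Rg = 359 * 9.81 * 1.16 / 100
Rg = 3521.79 * 0.0116
Rg = 40.85 kN

40.85


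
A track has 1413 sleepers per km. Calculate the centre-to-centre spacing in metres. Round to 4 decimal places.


Spacing = 1000 m / number of sleepers
Spacing = 1000 / 1413
Spacing = 0.7077 m

0.7077


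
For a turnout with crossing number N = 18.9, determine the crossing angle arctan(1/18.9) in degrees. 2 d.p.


1/N = 1/18.9 = 0.05291
angle = arctan(0.05291) = 0.052861 rad
angle = 0.052861 * 180/pi = 3.03 degrees

3.03


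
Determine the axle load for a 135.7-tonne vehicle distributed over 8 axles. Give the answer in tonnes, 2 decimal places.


Load per axle = total weight / number of axles
Load = 135.7 / 8
Load = 16.96 tonnes

16.96


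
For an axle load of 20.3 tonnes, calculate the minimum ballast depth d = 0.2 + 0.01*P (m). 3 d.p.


d = 0.2 + 0.01 * 20.3
d = 0.2 + 0.203
d = 0.403 m

0.403


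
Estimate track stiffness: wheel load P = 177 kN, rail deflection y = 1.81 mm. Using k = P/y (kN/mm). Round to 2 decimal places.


Track stiffness k = P / y
k = 177 / 1.81
k = 97.79 kN/mm

97.79


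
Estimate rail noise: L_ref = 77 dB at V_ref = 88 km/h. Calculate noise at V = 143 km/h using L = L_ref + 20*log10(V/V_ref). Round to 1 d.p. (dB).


V/V_ref = 143 / 88 = 1.625
log10(1.625) = 0.210853
20 * 0.210853 = 4.2171
L = 77 + 4.2171 = 81.2 dB

81.2


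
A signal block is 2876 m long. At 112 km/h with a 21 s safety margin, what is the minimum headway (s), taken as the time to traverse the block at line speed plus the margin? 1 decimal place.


V = 112 / 3.6 = 31.1111 m/s
Block traversal time = 2876 / 31.1111 = 92.4429 s
Headway = 92.4429 + 21
Headway = 113.4 s

113.4


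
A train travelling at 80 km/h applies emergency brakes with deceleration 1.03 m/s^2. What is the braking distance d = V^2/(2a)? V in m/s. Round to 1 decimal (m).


Convert speed: V = 80 / 3.6 = 22.2222 m/s
V^2 = 493.8272
d = 493.8272 / (2 * 1.03)
d = 493.8272 / 2.06
d = 239.7 m

239.7


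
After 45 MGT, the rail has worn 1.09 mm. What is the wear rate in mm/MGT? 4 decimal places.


Wear rate = total wear / cumulative tonnage
Rate = 1.09 / 45
Rate = 0.0242 mm/MGT

0.0242


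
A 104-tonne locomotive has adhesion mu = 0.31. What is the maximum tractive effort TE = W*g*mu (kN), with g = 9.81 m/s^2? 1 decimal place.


TE_max = W * g * mu
TE_max = 104 * 9.81 * 0.31
TE_max = 1020.24 * 0.31
TE_max = 316.3 kN

316.3


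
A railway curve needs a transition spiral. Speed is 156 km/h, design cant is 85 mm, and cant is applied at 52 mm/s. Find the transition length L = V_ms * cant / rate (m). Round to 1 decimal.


Convert speed: V = 156 / 3.6 = 43.3333 m/s
L = 43.3333 * 85 / 52
L = 3683.3333 / 52
L = 70.8 m

70.8


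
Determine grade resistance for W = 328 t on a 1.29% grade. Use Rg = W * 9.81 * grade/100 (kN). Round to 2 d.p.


Rg = W * 9.81 * grade / 100
Rg = 328 * 9.81 * 1.29 / 100
Rg = 3217.68 * 0.0129
Rg = 41.51 kN

41.51


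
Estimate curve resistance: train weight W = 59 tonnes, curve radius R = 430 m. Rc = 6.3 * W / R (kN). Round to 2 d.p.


Rc = 6.3 * W / R
Rc = 6.3 * 59 / 430
Rc = 371.7 / 430
Rc = 0.86 kN

0.86


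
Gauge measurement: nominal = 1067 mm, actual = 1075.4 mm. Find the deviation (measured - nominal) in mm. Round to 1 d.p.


Deviation = measured - nominal
Deviation = 1075.4 - 1067
Deviation = 8.4 mm

8.4


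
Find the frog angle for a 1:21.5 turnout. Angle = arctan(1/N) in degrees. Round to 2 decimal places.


1/N = 1/21.5 = 0.046512
angle = arctan(0.046512) = 0.046478 rad
angle = 0.046478 * 180/pi = 2.66 degrees

2.66


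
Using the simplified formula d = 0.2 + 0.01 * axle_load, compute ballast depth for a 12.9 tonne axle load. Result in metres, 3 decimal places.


d = 0.2 + 0.01 * 12.9
d = 0.2 + 0.129
d = 0.329 m

0.329


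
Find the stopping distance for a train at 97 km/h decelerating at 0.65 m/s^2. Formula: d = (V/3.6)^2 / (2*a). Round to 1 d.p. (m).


Convert speed: V = 97 / 3.6 = 26.9444 m/s
V^2 = 726.0031
d = 726.0031 / (2 * 0.65)
d = 726.0031 / 1.3
d = 558.5 m

558.5


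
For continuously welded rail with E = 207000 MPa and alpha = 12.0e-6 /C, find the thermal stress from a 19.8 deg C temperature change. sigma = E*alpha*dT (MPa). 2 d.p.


sigma = E * alpha * dT
sigma = 207000 * 12.0e-6 * 19.8
sigma = 2.484 * 19.8
sigma = 49.18 MPa

49.18


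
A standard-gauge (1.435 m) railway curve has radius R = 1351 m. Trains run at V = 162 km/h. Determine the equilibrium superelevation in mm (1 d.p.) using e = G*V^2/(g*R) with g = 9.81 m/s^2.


Convert speed: V = 162 / 3.6 = 45.0 m/s
Apply formula: e = 1.435 * 45.0^2 / (9.81 * 1351)
e = 1.435 * 2025.0 / 13253.31
e = 0.219257 m = 219.3 mm

219.3


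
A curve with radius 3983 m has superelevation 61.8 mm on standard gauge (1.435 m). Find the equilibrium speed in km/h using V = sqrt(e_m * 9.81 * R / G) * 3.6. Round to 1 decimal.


Convert cant: e = 61.8 mm = 0.0618 m
V_ms = sqrt(0.0618 * 9.81 * 3983 / 1.435)
V_ms = sqrt(1682.73562) = 41.0212 m/s
V = 41.0212 * 3.6 = 147.7 km/h

147.7


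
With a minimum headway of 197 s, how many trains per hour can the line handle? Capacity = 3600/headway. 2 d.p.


Capacity = 3600 / headway
Capacity = 3600 / 197
Capacity = 18.27 trains/hour

18.27


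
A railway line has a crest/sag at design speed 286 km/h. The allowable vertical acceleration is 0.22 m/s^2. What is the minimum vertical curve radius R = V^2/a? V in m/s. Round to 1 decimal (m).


Convert speed: V = 286 / 3.6 = 79.4444 m/s
V^2 = 6311.4198 m^2/s^2
R_v = 6311.4198 / 0.22
R_v = 28688.3 m

28688.3


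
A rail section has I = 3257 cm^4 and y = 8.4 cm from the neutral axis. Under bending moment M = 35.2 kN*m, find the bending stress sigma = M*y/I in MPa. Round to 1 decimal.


Convert units:
M = 35.2 kN*m = 35200000 N*mm
y = 8.4 cm = 84 mm
I = 3257 cm^4 = 32570000 mm^4
sigma = 35200000 * 84 / 32570000
sigma = 90.8 MPa

90.8


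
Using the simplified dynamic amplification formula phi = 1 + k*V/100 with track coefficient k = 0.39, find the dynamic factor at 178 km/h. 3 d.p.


phi = 1 + k * V / 100
phi = 1 + 0.39 * 178 / 100
phi = 1 + 0.6942
phi = 1.694

1.694


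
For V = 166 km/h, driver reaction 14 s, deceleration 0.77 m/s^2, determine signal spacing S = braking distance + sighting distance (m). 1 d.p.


V = 166 / 3.6 = 46.1111 m/s
Braking distance = 46.1111^2 / (2*0.77) = 1380.6718 m
Sighting distance = 46.1111 * 14 = 645.5556 m
S = 1380.6718 + 645.5556 = 2026.2 m

2026.2


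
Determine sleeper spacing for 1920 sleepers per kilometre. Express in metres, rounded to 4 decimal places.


Spacing = 1000 m / number of sleepers
Spacing = 1000 / 1920
Spacing = 0.5208 m

0.5208


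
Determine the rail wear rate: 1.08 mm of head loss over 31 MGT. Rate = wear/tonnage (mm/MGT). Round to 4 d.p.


Wear rate = total wear / cumulative tonnage
Rate = 1.08 / 31
Rate = 0.0348 mm/MGT

0.0348


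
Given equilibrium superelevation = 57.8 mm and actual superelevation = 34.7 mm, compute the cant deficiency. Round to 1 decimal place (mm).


Cant deficiency = equilibrium cant - actual cant
CD = 57.8 - 34.7
CD = 23.1 mm

23.1


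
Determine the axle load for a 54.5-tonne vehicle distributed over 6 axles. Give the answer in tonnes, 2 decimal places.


Load per axle = total weight / number of axles
Load = 54.5 / 6
Load = 9.08 tonnes

9.08


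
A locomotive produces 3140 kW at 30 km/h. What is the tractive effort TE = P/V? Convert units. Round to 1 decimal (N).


Convert: P = 3140 kW = 3140000 W
V = 30 / 3.6 = 8.3333 m/s
TE = 3140000 / 8.3333
TE = 376800.0 N

376800.0


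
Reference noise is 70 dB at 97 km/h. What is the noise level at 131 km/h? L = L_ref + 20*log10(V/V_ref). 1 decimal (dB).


V/V_ref = 131 / 97 = 1.350515
log10(1.350515) = 0.1305
20 * 0.1305 = 2.61
L = 70 + 2.61 = 72.6 dB

72.6


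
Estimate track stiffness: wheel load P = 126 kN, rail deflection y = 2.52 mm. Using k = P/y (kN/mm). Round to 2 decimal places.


Track stiffness k = P / y
k = 126 / 2.52
k = 50.00 kN/mm

50.00


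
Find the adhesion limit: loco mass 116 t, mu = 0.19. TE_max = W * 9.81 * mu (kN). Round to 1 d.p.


TE_max = W * g * mu
TE_max = 116 * 9.81 * 0.19
TE_max = 1137.96 * 0.19
TE_max = 216.2 kN

216.2


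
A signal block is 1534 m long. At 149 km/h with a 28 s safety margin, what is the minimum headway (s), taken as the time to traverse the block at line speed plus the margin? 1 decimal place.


V = 149 / 3.6 = 41.3889 m/s
Block traversal time = 1534 / 41.3889 = 37.0631 s
Headway = 37.0631 + 28
Headway = 65.1 s

65.1


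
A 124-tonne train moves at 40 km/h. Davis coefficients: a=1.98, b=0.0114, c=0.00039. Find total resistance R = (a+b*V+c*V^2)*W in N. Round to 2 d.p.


b*V = 0.0114 * 40 = 0.456
c*V^2 = 0.00039 * 1600 = 0.624
R_per_t = 1.98 + 0.456 + 0.624 = 3.06 N/t
R_total = 3.06 * 124 = 379.44 N

379.44


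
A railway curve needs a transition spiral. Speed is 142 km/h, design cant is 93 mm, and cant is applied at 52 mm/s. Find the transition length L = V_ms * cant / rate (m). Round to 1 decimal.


Convert speed: V = 142 / 3.6 = 39.4444 m/s
L = 39.4444 * 93 / 52
L = 3668.3333 / 52
L = 70.5 m

70.5


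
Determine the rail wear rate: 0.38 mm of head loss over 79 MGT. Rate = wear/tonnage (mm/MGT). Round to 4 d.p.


Wear rate = total wear / cumulative tonnage
Rate = 0.38 / 79
Rate = 0.0048 mm/MGT

0.0048


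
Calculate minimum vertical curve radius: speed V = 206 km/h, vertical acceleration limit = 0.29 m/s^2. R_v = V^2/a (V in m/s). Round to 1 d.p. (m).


Convert speed: V = 206 / 3.6 = 57.2222 m/s
V^2 = 3274.3827 m^2/s^2
R_v = 3274.3827 / 0.29
R_v = 11291.0 m

11291.0


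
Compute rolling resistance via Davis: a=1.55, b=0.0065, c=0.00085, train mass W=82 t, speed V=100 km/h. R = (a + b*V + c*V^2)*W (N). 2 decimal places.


b*V = 0.0065 * 100 = 0.65
c*V^2 = 0.00085 * 10000 = 8.5
R_per_t = 1.55 + 0.65 + 8.5 = 10.7 N/t
R_total = 10.7 * 82 = 877.40 N

877.40


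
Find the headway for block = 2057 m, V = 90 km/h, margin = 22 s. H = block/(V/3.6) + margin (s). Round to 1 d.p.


V = 90 / 3.6 = 25.0 m/s
Block traversal time = 2057 / 25.0 = 82.28 s
Headway = 82.28 + 22
Headway = 104.3 s

104.3


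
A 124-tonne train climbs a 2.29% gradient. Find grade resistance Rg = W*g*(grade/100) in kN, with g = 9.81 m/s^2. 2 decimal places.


Rg = W * 9.81 * grade / 100
Rg = 124 * 9.81 * 2.29 / 100
Rg = 1216.44 * 0.0229
Rg = 27.86 kN

27.86


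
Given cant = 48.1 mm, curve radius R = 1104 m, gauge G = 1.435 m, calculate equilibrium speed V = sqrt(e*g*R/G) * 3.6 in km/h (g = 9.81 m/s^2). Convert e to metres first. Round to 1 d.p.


Convert cant: e = 48.1 mm = 0.0481 m
V_ms = sqrt(0.0481 * 9.81 * 1104 / 1.435)
V_ms = sqrt(363.020588) = 19.0531 m/s
V = 19.0531 * 3.6 = 68.6 km/h

68.6


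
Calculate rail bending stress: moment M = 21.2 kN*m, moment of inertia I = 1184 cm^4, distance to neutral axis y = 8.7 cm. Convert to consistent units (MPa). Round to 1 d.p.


Convert units:
M = 21.2 kN*m = 21200000 N*mm
y = 8.7 cm = 87 mm
I = 1184 cm^4 = 11840000 mm^4
sigma = 21200000 * 87 / 11840000
sigma = 155.8 MPa

155.8


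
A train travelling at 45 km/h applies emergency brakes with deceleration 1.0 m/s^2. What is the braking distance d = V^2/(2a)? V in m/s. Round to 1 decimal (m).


Convert speed: V = 45 / 3.6 = 12.5 m/s
V^2 = 156.25
d = 156.25 / (2 * 1.0)
d = 156.25 / 2.0
d = 78.1 m

78.1


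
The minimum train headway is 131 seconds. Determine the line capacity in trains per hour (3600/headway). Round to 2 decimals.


Capacity = 3600 / headway
Capacity = 3600 / 131
Capacity = 27.48 trains/hour

27.48


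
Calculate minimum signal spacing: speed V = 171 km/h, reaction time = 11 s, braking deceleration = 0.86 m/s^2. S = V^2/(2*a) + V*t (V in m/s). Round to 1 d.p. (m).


V = 171 / 3.6 = 47.5 m/s
Braking distance = 47.5^2 / (2*0.86) = 1311.7733 m
Sighting distance = 47.5 * 11 = 522.5 m
S = 1311.7733 + 522.5 = 1834.3 m

1834.3


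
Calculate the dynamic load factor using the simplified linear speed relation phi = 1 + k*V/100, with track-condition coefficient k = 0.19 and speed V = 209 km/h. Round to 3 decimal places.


phi = 1 + k * V / 100
phi = 1 + 0.19 * 209 / 100
phi = 1 + 0.3971
phi = 1.397

1.397


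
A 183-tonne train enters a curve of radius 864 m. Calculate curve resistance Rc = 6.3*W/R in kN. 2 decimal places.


Rc = 6.3 * W / R
Rc = 6.3 * 183 / 864
Rc = 1152.9 / 864
Rc = 1.33 kN

1.33


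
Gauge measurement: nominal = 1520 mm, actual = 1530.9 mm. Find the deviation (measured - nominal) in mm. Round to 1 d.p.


Deviation = measured - nominal
Deviation = 1530.9 - 1520
Deviation = 10.9 mm

10.9


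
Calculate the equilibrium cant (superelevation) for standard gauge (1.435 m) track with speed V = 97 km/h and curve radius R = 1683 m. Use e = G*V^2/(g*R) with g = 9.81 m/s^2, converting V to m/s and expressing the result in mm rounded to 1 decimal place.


Convert speed: V = 97 / 3.6 = 26.9444 m/s
Apply formula: e = 1.435 * 26.9444^2 / (9.81 * 1683)
e = 1.435 * 726.0031 / 16510.23
e = 0.063101 m = 63.1 mm

63.1


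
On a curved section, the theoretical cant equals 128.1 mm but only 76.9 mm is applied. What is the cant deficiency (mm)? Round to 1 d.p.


Cant deficiency = equilibrium cant - actual cant
CD = 128.1 - 76.9
CD = 51.2 mm

51.2


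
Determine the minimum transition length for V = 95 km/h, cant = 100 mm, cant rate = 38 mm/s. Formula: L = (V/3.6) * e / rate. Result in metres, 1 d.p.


Convert speed: V = 95 / 3.6 = 26.3889 m/s
L = 26.3889 * 100 / 38
L = 2638.8889 / 38
L = 69.4 m

69.4


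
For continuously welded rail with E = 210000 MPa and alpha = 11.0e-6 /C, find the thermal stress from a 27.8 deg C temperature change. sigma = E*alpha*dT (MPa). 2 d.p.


sigma = E * alpha * dT
sigma = 210000 * 11.0e-6 * 27.8
sigma = 2.31 * 27.8
sigma = 64.22 MPa

64.22


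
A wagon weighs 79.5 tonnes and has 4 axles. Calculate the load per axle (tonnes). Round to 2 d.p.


Load per axle = total weight / number of axles
Load = 79.5 / 4
Load = 19.88 tonnes

19.88


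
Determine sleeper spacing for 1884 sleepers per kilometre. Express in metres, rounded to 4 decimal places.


Spacing = 1000 m / number of sleepers
Spacing = 1000 / 1884
Spacing = 0.5308 m

0.5308


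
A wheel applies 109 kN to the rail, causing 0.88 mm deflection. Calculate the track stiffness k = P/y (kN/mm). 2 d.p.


Track stiffness k = P / y
k = 109 / 0.88
k = 123.86 kN/mm

123.86


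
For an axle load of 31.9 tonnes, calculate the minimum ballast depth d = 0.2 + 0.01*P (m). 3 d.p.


d = 0.2 + 0.01 * 31.9
d = 0.2 + 0.319
d = 0.519 m

0.519


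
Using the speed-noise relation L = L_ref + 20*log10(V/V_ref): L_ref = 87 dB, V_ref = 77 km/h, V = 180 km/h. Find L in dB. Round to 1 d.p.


V/V_ref = 180 / 77 = 2.337662
log10(2.337662) = 0.368782
20 * 0.368782 = 7.3756
L = 87 + 7.3756 = 94.4 dB

94.4


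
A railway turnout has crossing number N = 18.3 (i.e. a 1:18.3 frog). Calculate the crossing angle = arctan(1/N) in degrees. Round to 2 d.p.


1/N = 1/18.3 = 0.054645
angle = arctan(0.054645) = 0.054591 rad
angle = 0.054591 * 180/pi = 3.13 degrees

3.13


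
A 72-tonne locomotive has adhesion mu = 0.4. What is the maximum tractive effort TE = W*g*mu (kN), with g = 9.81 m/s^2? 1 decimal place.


TE_max = W * g * mu
TE_max = 72 * 9.81 * 0.4
TE_max = 706.32 * 0.4
TE_max = 282.5 kN

282.5


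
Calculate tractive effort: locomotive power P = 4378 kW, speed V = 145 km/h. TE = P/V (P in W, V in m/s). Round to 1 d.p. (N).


Convert: P = 4378 kW = 4378000 W
V = 145 / 3.6 = 40.2778 m/s
TE = 4378000 / 40.2778
TE = 108695.2 N

108695.2


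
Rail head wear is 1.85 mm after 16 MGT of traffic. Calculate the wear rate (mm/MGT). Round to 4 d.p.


Wear rate = total wear / cumulative tonnage
Rate = 1.85 / 16
Rate = 0.1156 mm/MGT

0.1156


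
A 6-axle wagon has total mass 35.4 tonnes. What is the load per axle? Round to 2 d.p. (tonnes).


Load per axle = total weight / number of axles
Load = 35.4 / 6
Load = 5.90 tonnes

5.90


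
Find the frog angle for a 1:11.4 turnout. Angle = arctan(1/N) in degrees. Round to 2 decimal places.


1/N = 1/11.4 = 0.087719
angle = arctan(0.087719) = 0.087495 rad
angle = 0.087495 * 180/pi = 5.01 degrees

5.01


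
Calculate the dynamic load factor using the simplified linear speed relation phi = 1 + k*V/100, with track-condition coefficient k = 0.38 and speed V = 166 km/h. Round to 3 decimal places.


phi = 1 + k * V / 100
phi = 1 + 0.38 * 166 / 100
phi = 1 + 0.6308
phi = 1.631

1.631


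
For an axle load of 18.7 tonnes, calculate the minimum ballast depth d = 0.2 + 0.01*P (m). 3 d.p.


d = 0.2 + 0.01 * 18.7
d = 0.2 + 0.187
d = 0.387 m

0.387


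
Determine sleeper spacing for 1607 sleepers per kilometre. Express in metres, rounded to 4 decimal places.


Spacing = 1000 m / number of sleepers
Spacing = 1000 / 1607
Spacing = 0.6223 m

0.6223


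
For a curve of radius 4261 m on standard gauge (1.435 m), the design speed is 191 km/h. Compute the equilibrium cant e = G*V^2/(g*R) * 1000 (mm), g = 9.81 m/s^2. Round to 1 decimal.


Convert speed: V = 191 / 3.6 = 53.0556 m/s
Apply formula: e = 1.435 * 53.0556^2 / (9.81 * 4261)
e = 1.435 * 2814.892 / 41800.41
e = 0.096635 m = 96.6 mm

96.6


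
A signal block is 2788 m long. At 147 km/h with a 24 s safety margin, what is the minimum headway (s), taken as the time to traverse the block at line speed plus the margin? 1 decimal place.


V = 147 / 3.6 = 40.8333 m/s
Block traversal time = 2788 / 40.8333 = 68.2776 s
Headway = 68.2776 + 24
Headway = 92.3 s

92.3


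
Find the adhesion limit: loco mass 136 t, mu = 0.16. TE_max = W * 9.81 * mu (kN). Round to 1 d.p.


TE_max = W * g * mu
TE_max = 136 * 9.81 * 0.16
TE_max = 1334.16 * 0.16
TE_max = 213.5 kN

213.5


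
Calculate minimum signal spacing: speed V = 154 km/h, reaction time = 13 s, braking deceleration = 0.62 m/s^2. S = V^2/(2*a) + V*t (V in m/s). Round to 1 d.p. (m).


V = 154 / 3.6 = 42.7778 m/s
Braking distance = 42.7778^2 / (2*0.62) = 1475.7567 m
Sighting distance = 42.7778 * 13 = 556.1111 m
S = 1475.7567 + 556.1111 = 2031.9 m

2031.9


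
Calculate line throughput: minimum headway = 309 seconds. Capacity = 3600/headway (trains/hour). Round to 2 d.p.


Capacity = 3600 / headway
Capacity = 3600 / 309
Capacity = 11.65 trains/hour

11.65


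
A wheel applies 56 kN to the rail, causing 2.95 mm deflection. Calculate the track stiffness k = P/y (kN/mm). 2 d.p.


Track stiffness k = P / y
k = 56 / 2.95
k = 18.98 kN/mm

18.98


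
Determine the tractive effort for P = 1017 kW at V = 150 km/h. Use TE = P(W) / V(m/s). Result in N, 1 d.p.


Convert: P = 1017 kW = 1017000 W
V = 150 / 3.6 = 41.6667 m/s
TE = 1017000 / 41.6667
TE = 24408.0 N

24408.0


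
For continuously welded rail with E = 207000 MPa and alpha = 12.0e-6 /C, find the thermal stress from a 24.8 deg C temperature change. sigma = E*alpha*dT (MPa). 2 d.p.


sigma = E * alpha * dT
sigma = 207000 * 12.0e-6 * 24.8
sigma = 2.484 * 24.8
sigma = 61.60 MPa

61.60


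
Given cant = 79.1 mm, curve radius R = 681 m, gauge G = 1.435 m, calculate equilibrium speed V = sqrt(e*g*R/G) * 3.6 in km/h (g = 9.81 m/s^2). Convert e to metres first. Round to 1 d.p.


Convert cant: e = 79.1 mm = 0.0791 m
V_ms = sqrt(0.0791 * 9.81 * 681 / 1.435)
V_ms = sqrt(368.248259) = 19.1898 m/s
V = 19.1898 * 3.6 = 69.1 km/h

69.1


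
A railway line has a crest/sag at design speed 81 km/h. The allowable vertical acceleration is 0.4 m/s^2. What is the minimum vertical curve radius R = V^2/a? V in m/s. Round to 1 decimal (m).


Convert speed: V = 81 / 3.6 = 22.5 m/s
V^2 = 506.25 m^2/s^2
R_v = 506.25 / 0.4
R_v = 1265.6 m

1265.6


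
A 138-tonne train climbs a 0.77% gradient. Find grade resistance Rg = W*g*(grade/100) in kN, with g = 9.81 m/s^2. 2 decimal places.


Rg = W * 9.81 * grade / 100
Rg = 138 * 9.81 * 0.77 / 100
Rg = 1353.78 * 0.0077
Rg = 10.42 kN

10.42


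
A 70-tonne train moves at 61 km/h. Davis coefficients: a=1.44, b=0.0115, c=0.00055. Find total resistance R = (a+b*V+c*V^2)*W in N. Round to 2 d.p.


b*V = 0.0115 * 61 = 0.7015
c*V^2 = 0.00055 * 3721 = 2.04655
R_per_t = 1.44 + 0.7015 + 2.04655 = 4.18805 N/t
R_total = 4.18805 * 70 = 293.16 N

293.16


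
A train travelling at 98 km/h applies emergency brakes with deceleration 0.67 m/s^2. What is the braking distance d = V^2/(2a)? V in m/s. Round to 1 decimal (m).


Convert speed: V = 98 / 3.6 = 27.2222 m/s
V^2 = 741.0494
d = 741.0494 / (2 * 0.67)
d = 741.0494 / 1.34
d = 553.0 m

553.0


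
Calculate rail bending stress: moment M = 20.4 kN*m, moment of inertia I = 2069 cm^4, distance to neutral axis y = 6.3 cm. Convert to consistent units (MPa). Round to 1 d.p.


Convert units:
M = 20.4 kN*m = 20400000 N*mm
y = 6.3 cm = 63 mm
I = 2069 cm^4 = 20690000 mm^4
sigma = 20400000 * 63 / 20690000
sigma = 62.1 MPa

62.1


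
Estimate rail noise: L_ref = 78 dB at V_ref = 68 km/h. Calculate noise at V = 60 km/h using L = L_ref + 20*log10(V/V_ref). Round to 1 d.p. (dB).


V/V_ref = 60 / 68 = 0.882353
log10(0.882353) = -0.054358
20 * -0.054358 = -1.0872
L = 78 + -1.0872 = 76.9 dB

76.9


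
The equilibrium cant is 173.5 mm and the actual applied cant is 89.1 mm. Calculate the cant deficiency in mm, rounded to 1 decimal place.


Cant deficiency = equilibrium cant - actual cant
CD = 173.5 - 89.1
CD = 84.4 mm

84.4


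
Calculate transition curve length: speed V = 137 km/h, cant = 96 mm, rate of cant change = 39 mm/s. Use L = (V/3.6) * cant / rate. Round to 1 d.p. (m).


Convert speed: V = 137 / 3.6 = 38.0556 m/s
L = 38.0556 * 96 / 39
L = 3653.3333 / 39
L = 93.7 m

93.7


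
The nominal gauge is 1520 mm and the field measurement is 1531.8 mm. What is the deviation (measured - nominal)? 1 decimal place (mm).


Deviation = measured - nominal
Deviation = 1531.8 - 1520
Deviation = 11.8 mm

11.8


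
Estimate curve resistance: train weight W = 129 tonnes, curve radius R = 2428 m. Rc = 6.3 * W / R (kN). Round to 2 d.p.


Rc = 6.3 * W / R
Rc = 6.3 * 129 / 2428
Rc = 812.7 / 2428
Rc = 0.33 kN

0.33


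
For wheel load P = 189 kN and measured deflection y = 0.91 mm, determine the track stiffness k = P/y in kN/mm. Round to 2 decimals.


Track stiffness k = P / y
k = 189 / 0.91
k = 207.69 kN/mm

207.69


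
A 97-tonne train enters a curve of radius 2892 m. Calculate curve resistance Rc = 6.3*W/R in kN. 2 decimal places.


Rc = 6.3 * W / R
Rc = 6.3 * 97 / 2892
Rc = 611.1 / 2892
Rc = 0.21 kN

0.21


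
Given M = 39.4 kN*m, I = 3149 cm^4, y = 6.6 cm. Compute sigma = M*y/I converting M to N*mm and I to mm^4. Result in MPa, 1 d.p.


Convert units:
M = 39.4 kN*m = 39400000 N*mm
y = 6.6 cm = 66 mm
I = 3149 cm^4 = 31490000 mm^4
sigma = 39400000 * 66 / 31490000
sigma = 82.6 MPa

82.6


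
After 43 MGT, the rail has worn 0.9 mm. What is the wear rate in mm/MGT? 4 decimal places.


Wear rate = total wear / cumulative tonnage
Rate = 0.9 / 43
Rate = 0.0209 mm/MGT

0.0209


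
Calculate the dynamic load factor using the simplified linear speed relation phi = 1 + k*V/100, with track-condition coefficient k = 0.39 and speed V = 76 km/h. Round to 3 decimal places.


phi = 1 + k * V / 100
phi = 1 + 0.39 * 76 / 100
phi = 1 + 0.2964
phi = 1.296

1.296


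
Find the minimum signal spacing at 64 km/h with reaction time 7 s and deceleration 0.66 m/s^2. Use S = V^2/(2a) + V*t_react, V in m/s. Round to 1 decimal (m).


V = 64 / 3.6 = 17.7778 m/s
Braking distance = 17.7778^2 / (2*0.66) = 239.4314 m
Sighting distance = 17.7778 * 7 = 124.4444 m
S = 239.4314 + 124.4444 = 363.9 m

363.9


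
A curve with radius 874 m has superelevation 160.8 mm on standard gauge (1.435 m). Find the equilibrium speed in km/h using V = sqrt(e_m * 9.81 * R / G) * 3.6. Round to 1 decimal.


Convert cant: e = 160.8 mm = 0.1608 m
V_ms = sqrt(0.1608 * 9.81 * 874 / 1.435)
V_ms = sqrt(960.75927) = 30.9961 m/s
V = 30.9961 * 3.6 = 111.6 km/h

111.6


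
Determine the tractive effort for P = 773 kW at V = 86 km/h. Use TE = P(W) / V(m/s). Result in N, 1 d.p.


Convert: P = 773 kW = 773000 W
V = 86 / 3.6 = 23.8889 m/s
TE = 773000 / 23.8889
TE = 32358.1 N

32358.1


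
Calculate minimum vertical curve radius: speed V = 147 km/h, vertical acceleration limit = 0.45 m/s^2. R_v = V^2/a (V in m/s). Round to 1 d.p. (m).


Convert speed: V = 147 / 3.6 = 40.8333 m/s
V^2 = 1667.3611 m^2/s^2
R_v = 1667.3611 / 0.45
R_v = 3705.2 m

3705.2


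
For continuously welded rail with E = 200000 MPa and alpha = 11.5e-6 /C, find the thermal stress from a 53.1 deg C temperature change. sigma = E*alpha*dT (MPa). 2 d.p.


sigma = E * alpha * dT
sigma = 200000 * 11.5e-6 * 53.1
sigma = 2.3 * 53.1
sigma = 122.13 MPa

122.13


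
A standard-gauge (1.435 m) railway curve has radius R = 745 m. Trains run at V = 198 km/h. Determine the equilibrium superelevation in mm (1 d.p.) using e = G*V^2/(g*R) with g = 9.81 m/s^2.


Convert speed: V = 198 / 3.6 = 55.0 m/s
Apply formula: e = 1.435 * 55.0^2 / (9.81 * 745)
e = 1.435 * 3025.0 / 7308.45
e = 0.593953 m = 594.0 mm

594.0


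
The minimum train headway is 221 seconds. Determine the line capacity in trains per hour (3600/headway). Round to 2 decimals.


Capacity = 3600 / headway
Capacity = 3600 / 221
Capacity = 16.29 trains/hour

16.29


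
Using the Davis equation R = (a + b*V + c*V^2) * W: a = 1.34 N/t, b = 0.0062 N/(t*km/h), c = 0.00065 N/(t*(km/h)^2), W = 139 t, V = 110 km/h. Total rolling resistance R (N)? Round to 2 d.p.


b*V = 0.0062 * 110 = 0.682
c*V^2 = 0.00065 * 12100 = 7.865
R_per_t = 1.34 + 0.682 + 7.865 = 9.887 N/t
R_total = 9.887 * 139 = 1374.29 N

1374.29


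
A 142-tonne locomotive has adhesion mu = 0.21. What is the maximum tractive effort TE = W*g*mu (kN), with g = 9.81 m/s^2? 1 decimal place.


TE_max = W * g * mu
TE_max = 142 * 9.81 * 0.21
TE_max = 1393.02 * 0.21
TE_max = 292.5 kN

292.5


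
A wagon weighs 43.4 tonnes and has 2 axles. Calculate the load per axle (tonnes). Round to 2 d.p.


Load per axle = total weight / number of axles
Load = 43.4 / 2
Load = 21.70 tonnes

21.70


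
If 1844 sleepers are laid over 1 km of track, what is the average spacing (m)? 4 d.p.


Spacing = 1000 m / number of sleepers
Spacing = 1000 / 1844
Spacing = 0.5423 m

0.5423


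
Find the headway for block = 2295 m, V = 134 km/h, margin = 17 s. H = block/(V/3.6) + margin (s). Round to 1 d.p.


V = 134 / 3.6 = 37.2222 m/s
Block traversal time = 2295 / 37.2222 = 61.6567 s
Headway = 61.6567 + 17
Headway = 78.7 s

78.7


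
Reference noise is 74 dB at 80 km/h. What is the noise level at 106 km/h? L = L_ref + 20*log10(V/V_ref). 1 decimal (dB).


V/V_ref = 106 / 80 = 1.325
log10(1.325) = 0.122216
20 * 0.122216 = 2.4443
L = 74 + 2.4443 = 76.4 dB

76.4


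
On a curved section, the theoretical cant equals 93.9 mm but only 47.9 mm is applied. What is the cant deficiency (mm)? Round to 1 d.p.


Cant deficiency = equilibrium cant - actual cant
CD = 93.9 - 47.9
CD = 46.0 mm

46.0


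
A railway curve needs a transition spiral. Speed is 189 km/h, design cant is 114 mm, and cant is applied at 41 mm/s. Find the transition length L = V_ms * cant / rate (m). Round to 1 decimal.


Convert speed: V = 189 / 3.6 = 52.5 m/s
L = 52.5 * 114 / 41
L = 5985.0 / 41
L = 146.0 m

146.0


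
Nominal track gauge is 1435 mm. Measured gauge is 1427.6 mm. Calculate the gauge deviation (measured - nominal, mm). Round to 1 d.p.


Deviation = measured - nominal
Deviation = 1427.6 - 1435
Deviation = -7.4 mm

-7.4


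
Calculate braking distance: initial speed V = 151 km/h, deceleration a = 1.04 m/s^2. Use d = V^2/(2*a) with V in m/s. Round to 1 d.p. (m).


Convert speed: V = 151 / 3.6 = 41.9444 m/s
V^2 = 1759.3364
d = 1759.3364 / (2 * 1.04)
d = 1759.3364 / 2.08
d = 845.8 m

845.8


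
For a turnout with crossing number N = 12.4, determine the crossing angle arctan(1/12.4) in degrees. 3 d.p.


1/N = 1/12.4 = 0.080645
angle = arctan(0.080645) = 0.080471 rad
angle = 0.080471 * 180/pi = 4.611 degrees

4.611


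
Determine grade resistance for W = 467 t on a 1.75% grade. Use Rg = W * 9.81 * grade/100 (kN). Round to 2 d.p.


Rg = W * 9.81 * grade / 100
Rg = 467 * 9.81 * 1.75 / 100
Rg = 4581.27 * 0.0175
Rg = 80.17 kN

80.17


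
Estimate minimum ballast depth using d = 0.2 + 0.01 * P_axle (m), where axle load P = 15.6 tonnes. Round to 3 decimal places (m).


d = 0.2 + 0.01 * 15.6
d = 0.2 + 0.156
d = 0.356 m

0.356


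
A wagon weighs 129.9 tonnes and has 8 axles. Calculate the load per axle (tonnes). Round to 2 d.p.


Load per axle = total weight / number of axles
Load = 129.9 / 8
Load = 16.24 tonnes

16.24


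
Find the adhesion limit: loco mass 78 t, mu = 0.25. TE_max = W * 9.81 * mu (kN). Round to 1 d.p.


TE_max = W * g * mu
TE_max = 78 * 9.81 * 0.25
TE_max = 765.18 * 0.25
TE_max = 191.3 kN

191.3


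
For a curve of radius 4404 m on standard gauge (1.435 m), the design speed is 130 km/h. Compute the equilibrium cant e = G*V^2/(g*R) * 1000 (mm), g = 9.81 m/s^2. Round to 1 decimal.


Convert speed: V = 130 / 3.6 = 36.1111 m/s
Apply formula: e = 1.435 * 36.1111^2 / (9.81 * 4404)
e = 1.435 * 1304.0123 / 43203.24
e = 0.043313 m = 43.3 mm

43.3


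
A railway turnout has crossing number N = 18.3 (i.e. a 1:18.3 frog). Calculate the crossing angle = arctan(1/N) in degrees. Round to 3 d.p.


1/N = 1/18.3 = 0.054645
angle = arctan(0.054645) = 0.054591 rad
angle = 0.054591 * 180/pi = 3.128 degrees

3.128


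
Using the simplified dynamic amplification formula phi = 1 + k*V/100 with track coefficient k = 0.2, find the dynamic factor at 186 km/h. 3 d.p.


phi = 1 + k * V / 100
phi = 1 + 0.2 * 186 / 100
phi = 1 + 0.372
phi = 1.372

1.372


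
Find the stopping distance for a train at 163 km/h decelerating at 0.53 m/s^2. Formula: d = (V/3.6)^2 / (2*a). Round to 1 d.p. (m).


Convert speed: V = 163 / 3.6 = 45.2778 m/s
V^2 = 2050.0772
d = 2050.0772 / (2 * 0.53)
d = 2050.0772 / 1.06
d = 1934.0 m

1934.0


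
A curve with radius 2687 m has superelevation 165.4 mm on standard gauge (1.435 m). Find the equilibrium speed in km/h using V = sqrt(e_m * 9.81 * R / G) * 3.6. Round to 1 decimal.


Convert cant: e = 165.4 mm = 0.1654 m
V_ms = sqrt(0.1654 * 9.81 * 2687 / 1.435)
V_ms = sqrt(3038.227413) = 55.1201 m/s
V = 55.1201 * 3.6 = 198.4 km/h

198.4


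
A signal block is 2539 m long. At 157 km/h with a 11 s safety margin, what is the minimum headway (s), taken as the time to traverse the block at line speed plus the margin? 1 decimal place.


V = 157 / 3.6 = 43.6111 m/s
Block traversal time = 2539 / 43.6111 = 58.2191 s
Headway = 58.2191 + 11
Headway = 69.2 s

69.2


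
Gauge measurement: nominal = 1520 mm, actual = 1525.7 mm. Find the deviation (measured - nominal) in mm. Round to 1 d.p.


Deviation = measured - nominal
Deviation = 1525.7 - 1520
Deviation = 5.7 mm

5.7


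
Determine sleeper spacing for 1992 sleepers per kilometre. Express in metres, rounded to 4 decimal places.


Spacing = 1000 m / number of sleepers
Spacing = 1000 / 1992
Spacing = 0.5020 m

0.5020


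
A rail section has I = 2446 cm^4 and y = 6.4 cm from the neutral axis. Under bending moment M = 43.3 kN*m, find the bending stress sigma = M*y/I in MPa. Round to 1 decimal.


Convert units:
M = 43.3 kN*m = 43300000 N*mm
y = 6.4 cm = 64 mm
I = 2446 cm^4 = 24460000 mm^4
sigma = 43300000 * 64 / 24460000
sigma = 113.3 MPa

113.3


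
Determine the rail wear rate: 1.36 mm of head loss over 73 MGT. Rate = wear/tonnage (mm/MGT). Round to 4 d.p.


Wear rate = total wear / cumulative tonnage
Rate = 1.36 / 73
Rate = 0.0186 mm/MGT

0.0186


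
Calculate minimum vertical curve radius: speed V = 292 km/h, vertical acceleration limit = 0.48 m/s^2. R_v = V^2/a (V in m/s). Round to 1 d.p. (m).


Convert speed: V = 292 / 3.6 = 81.1111 m/s
V^2 = 6579.0123 m^2/s^2
R_v = 6579.0123 / 0.48
R_v = 13706.3 m

13706.3


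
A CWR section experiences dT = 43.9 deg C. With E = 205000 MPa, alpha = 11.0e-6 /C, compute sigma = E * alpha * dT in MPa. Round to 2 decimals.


sigma = E * alpha * dT
sigma = 205000 * 11.0e-6 * 43.9
sigma = 2.255 * 43.9
sigma = 98.99 MPa

98.99
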